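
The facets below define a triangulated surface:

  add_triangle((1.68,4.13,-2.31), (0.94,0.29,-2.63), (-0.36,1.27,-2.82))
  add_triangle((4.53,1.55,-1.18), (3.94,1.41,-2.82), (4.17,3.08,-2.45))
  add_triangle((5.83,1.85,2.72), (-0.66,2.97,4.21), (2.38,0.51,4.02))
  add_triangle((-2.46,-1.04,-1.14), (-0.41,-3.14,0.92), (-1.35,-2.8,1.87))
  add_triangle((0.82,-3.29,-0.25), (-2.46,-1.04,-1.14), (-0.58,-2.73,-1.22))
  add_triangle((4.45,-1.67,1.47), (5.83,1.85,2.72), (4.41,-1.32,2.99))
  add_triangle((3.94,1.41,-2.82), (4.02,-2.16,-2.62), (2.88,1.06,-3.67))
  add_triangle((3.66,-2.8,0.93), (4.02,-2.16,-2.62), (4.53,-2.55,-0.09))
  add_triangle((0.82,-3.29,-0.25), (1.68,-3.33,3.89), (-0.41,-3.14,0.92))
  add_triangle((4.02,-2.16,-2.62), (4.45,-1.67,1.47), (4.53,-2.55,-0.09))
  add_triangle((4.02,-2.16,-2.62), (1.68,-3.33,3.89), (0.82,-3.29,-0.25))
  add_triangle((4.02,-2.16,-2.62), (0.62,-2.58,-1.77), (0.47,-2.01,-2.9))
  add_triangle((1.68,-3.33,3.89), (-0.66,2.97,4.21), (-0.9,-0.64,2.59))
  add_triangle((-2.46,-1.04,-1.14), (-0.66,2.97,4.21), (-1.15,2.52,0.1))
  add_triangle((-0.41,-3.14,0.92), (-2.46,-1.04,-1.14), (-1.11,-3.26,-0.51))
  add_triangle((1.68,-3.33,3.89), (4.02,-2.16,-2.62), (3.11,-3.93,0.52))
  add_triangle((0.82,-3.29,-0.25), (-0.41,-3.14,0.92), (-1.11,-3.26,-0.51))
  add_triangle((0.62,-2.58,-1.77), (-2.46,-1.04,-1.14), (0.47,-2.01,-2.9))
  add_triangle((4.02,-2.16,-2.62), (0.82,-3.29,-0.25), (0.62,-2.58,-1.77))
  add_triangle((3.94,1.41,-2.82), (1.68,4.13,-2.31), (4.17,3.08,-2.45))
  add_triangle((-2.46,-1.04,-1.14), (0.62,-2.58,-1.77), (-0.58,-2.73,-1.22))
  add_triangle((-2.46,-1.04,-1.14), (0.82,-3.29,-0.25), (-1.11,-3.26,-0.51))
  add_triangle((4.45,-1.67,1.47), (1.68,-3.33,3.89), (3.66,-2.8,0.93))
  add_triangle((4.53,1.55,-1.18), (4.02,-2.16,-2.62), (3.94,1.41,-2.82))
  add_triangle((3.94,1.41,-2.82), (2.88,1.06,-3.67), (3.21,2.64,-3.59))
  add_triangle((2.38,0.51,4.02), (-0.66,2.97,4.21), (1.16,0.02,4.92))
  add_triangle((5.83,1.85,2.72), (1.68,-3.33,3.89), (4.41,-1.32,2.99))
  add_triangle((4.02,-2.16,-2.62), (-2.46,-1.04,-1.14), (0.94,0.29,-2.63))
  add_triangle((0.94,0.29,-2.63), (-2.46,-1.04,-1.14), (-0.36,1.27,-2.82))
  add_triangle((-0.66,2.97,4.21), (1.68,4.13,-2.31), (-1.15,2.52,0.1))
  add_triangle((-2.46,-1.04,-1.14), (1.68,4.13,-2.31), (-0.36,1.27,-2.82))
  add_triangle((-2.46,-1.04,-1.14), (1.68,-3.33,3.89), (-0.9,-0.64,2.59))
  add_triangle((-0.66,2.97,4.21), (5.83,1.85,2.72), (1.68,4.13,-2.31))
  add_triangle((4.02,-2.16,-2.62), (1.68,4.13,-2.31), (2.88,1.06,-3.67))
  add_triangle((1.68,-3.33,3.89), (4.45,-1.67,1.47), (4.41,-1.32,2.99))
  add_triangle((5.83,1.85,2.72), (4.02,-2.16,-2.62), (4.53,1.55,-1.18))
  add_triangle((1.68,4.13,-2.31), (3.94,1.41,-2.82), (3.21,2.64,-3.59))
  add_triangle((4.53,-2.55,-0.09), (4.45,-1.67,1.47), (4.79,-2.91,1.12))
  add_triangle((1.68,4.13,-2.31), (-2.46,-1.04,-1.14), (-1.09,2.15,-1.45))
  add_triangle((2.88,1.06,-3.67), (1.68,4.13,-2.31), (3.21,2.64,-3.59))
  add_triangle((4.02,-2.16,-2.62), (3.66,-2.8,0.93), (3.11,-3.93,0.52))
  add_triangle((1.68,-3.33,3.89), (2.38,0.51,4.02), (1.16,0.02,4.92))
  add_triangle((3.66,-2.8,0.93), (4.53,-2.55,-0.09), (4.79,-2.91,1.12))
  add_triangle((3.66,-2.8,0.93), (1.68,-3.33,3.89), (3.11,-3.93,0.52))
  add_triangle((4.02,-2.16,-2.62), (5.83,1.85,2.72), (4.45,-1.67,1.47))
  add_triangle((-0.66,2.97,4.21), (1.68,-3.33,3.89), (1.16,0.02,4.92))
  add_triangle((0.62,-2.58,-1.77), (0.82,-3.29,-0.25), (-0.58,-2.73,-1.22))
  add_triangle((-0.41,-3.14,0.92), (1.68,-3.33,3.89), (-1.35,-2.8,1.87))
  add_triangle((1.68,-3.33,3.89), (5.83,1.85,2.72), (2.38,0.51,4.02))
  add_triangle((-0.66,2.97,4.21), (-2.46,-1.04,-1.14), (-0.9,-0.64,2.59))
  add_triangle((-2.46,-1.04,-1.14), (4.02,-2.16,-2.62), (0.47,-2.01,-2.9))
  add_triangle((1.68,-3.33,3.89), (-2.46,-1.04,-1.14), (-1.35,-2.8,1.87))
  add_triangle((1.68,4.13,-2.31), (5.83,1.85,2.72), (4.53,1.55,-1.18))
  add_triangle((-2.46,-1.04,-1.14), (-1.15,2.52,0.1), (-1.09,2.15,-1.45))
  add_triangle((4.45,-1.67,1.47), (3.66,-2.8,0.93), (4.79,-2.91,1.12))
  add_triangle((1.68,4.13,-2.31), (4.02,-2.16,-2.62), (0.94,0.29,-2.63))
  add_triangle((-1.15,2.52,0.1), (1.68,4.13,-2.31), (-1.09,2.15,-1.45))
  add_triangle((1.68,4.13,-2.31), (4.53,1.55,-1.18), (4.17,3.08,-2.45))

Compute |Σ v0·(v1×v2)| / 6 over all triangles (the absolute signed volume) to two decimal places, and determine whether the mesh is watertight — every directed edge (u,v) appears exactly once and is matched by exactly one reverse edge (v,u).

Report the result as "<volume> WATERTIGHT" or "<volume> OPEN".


Per-triangle v0·(v1×v2)/6:
  t1: +2.6828
  t2: +2.1751
  t3: +10.0653
  t4: +2.0210
  t5: +0.7765
  t6: +4.3943
  t7: +3.7965
  t8: +1.3408
  t9: +3.2494
  t10: +1.7224
  t11: +9.0542
  t12: +2.2962
  t13: +6.0693
  t14: +4.7228
  t15: +1.2647
  t16: -3.4026
  t17: +1.3929
  t18: +1.7700
  t19: +3.0359
  t20: +2.3936
  t21: +0.9875
  t22: +0.7274
  t23: +4.0870
  t24: +4.8614
  t25: +1.5504
  t26: +4.1368
  t27: +4.7074
  t28: +4.6536
  t29: +1.9044
  t30: +6.8492
  t31: +1.9191
  t32: +4.6502
  t33: +25.3479
  t34: -3.9230
  t35: +3.8983
  t36: +11.4861
  t37: +1.9104
  t38: +1.0174
  t39: +1.9813
  t40: +0.9621
  t41: +3.5956
  t42: +4.2381
  t43: +0.5169
  t44: +3.6131
  t45: +11.4396
  t46: +2.6869
  t47: +1.0750
  t48: +2.6630
  t49: +10.1815
  t50: +4.4862
  t51: -0.8740
  t52: -1.2901
  t53: +11.1724
  t54: +1.8421
  t55: +0.2589
  t56: +6.1551
  t57: +2.4117
  t58: +1.3236
Σ = +210.0313 → |volume| = 210.03

Directed edges: 174 total, each appears once with its reverse present → watertight.

210.03 WATERTIGHT


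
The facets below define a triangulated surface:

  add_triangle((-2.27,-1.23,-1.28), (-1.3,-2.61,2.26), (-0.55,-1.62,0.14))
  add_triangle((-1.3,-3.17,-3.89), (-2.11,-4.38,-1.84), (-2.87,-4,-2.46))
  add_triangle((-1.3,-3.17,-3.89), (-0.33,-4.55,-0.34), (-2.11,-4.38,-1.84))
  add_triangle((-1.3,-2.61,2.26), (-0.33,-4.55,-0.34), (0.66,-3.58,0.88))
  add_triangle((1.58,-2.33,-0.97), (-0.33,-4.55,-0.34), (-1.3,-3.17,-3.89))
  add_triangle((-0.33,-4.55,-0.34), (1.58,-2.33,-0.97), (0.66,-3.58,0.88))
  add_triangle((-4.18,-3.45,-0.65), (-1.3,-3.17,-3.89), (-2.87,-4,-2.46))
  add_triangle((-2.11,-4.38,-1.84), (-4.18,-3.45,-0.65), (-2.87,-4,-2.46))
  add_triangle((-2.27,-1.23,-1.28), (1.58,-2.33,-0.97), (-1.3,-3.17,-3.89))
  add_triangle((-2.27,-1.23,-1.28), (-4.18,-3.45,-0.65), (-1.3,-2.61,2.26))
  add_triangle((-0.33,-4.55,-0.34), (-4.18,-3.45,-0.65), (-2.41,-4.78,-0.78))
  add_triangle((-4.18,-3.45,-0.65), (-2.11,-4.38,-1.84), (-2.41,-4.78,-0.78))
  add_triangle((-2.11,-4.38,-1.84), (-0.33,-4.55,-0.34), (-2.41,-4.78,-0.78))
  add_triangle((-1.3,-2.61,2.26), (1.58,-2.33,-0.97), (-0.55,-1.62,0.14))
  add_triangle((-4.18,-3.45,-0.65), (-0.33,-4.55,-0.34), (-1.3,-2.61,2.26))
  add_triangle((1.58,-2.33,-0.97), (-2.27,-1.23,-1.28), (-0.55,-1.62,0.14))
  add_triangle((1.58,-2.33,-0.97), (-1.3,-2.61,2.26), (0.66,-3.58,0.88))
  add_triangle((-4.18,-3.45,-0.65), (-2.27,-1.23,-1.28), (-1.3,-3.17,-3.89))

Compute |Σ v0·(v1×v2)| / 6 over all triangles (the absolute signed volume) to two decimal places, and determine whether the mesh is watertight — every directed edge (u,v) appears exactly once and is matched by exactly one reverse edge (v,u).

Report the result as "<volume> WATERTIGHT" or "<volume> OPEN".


Per-triangle v0·(v1×v2)/6:
  t1: -1.1724
  t2: +1.8905
  t3: +3.7377
  t4: +2.6787
  t5: +5.4910
  t6: +2.0770
  t7: +1.2490
  t8: +1.9834
  t9: -2.0696
  t10: +0.1113
  t11: +0.6464
  t12: +2.1947
  t13: +1.7922
  t14: -1.1715
  t15: +7.6465
  t16: -1.4733
  t17: -0.5286
  t18: +3.0077
Σ = +28.0907 → |volume| = 28.09

Directed edges: 54 total, each appears once with its reverse present → watertight.

28.09 WATERTIGHT


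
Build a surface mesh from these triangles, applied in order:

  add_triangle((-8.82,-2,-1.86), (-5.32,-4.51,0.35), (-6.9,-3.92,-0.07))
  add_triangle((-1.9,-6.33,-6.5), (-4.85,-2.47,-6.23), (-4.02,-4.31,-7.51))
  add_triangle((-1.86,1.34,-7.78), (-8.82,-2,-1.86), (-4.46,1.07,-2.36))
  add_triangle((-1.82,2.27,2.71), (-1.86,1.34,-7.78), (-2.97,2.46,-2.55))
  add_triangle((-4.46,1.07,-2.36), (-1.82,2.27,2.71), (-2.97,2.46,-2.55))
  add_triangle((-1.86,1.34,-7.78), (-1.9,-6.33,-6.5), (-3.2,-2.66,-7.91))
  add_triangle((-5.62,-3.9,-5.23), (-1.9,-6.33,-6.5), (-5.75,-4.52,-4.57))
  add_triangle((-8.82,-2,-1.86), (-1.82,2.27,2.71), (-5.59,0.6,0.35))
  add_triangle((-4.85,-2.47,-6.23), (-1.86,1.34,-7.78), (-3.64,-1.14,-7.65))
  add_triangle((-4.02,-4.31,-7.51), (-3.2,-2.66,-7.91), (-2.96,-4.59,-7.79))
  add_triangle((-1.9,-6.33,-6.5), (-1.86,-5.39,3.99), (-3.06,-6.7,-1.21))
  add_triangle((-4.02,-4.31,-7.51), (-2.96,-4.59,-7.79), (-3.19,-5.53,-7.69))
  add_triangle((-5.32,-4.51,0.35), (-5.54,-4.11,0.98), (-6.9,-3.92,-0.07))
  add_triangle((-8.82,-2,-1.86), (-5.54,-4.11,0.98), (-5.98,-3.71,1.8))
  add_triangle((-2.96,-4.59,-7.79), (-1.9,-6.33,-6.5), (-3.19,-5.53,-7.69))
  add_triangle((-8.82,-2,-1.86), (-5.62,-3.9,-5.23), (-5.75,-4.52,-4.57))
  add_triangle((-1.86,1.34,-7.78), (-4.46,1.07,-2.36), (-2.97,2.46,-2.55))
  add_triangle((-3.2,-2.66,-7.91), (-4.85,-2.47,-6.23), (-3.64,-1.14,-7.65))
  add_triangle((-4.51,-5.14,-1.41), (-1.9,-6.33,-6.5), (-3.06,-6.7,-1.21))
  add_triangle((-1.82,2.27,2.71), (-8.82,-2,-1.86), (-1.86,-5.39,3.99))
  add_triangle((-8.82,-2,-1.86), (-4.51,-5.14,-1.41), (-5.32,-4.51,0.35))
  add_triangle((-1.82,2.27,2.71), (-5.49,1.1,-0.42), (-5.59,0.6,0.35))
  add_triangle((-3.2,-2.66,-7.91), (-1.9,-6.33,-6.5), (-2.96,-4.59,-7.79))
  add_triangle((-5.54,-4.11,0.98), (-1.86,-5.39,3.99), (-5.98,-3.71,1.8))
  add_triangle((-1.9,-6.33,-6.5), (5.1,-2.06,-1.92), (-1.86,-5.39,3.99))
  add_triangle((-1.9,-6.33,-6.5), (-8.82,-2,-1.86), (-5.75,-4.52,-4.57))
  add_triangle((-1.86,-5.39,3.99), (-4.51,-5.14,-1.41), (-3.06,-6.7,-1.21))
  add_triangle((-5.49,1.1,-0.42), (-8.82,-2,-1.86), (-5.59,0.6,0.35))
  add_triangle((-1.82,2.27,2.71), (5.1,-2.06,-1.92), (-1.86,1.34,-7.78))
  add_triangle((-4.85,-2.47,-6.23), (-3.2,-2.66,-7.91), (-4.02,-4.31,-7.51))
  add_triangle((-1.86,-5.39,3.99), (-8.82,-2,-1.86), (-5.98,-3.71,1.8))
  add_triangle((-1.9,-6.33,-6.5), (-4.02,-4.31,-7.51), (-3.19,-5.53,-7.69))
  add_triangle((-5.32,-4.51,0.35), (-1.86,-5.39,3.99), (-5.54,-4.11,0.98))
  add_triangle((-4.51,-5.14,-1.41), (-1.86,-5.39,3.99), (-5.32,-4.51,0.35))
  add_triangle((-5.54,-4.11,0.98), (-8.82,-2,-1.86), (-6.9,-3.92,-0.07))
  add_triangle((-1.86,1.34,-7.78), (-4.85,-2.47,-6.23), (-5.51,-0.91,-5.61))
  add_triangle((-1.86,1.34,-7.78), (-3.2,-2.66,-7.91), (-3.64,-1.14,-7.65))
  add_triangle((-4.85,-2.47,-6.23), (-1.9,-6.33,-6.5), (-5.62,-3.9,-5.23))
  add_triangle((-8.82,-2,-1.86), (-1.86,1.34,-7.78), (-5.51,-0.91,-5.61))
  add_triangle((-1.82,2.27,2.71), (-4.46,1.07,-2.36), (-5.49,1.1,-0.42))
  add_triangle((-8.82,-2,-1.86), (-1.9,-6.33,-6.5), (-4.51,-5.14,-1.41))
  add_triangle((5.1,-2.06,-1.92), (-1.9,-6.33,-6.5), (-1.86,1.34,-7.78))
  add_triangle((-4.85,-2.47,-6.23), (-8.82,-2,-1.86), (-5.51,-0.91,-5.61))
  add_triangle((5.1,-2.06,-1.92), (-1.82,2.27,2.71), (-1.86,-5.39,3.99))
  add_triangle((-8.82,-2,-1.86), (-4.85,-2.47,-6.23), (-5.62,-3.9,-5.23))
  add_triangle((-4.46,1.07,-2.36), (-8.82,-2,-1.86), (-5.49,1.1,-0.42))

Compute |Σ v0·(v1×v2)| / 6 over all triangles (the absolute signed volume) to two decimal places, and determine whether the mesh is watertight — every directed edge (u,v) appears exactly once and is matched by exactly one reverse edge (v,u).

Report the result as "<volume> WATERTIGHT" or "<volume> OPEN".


439.98 WATERTIGHT

Per-triangle v0·(v1×v2)/6:
  t1: +1.6302
  t2: +2.7450
  t3: +18.9272
  t4: +1.9095
  t5: +6.1045
  t6: +10.8389
  t7: +6.0141
  t8: +2.4644
  t9: +2.3888
  t10: +3.0008
  t11: +9.0919
  t12: +1.5528
  t13: +1.3255
  t14: +5.4075
  t15: +1.6089
  t16: +6.1644
  t17: +8.1773
  t18: +4.6693
  t19: +13.4686
  t20: +39.8767
  t21: +11.1373
  t22: +2.7115
  t23: +0.8492
  t24: +5.2035
  t25: +57.5112
  t26: +0.2788
  t27: +11.6618
  t28: +3.2445
  t29: +12.0768
  t30: +4.9954
  t31: -7.1919
  t32: +0.8067
  t33: +4.0924
  t34: +10.2857
  t35: +1.6277
  t36: +10.9762
  t37: +5.2749
  t38: +12.0274
  t39: +7.8333
  t40: +3.9794
  t41: +32.9364
  t42: +54.7704
  t43: +11.5576
  t44: +14.8617
  t45: +11.9509
  t46: +7.1501
Σ = +439.9750 → |volume| = 439.98

Directed edges: 138 total, each appears once with its reverse present → watertight.


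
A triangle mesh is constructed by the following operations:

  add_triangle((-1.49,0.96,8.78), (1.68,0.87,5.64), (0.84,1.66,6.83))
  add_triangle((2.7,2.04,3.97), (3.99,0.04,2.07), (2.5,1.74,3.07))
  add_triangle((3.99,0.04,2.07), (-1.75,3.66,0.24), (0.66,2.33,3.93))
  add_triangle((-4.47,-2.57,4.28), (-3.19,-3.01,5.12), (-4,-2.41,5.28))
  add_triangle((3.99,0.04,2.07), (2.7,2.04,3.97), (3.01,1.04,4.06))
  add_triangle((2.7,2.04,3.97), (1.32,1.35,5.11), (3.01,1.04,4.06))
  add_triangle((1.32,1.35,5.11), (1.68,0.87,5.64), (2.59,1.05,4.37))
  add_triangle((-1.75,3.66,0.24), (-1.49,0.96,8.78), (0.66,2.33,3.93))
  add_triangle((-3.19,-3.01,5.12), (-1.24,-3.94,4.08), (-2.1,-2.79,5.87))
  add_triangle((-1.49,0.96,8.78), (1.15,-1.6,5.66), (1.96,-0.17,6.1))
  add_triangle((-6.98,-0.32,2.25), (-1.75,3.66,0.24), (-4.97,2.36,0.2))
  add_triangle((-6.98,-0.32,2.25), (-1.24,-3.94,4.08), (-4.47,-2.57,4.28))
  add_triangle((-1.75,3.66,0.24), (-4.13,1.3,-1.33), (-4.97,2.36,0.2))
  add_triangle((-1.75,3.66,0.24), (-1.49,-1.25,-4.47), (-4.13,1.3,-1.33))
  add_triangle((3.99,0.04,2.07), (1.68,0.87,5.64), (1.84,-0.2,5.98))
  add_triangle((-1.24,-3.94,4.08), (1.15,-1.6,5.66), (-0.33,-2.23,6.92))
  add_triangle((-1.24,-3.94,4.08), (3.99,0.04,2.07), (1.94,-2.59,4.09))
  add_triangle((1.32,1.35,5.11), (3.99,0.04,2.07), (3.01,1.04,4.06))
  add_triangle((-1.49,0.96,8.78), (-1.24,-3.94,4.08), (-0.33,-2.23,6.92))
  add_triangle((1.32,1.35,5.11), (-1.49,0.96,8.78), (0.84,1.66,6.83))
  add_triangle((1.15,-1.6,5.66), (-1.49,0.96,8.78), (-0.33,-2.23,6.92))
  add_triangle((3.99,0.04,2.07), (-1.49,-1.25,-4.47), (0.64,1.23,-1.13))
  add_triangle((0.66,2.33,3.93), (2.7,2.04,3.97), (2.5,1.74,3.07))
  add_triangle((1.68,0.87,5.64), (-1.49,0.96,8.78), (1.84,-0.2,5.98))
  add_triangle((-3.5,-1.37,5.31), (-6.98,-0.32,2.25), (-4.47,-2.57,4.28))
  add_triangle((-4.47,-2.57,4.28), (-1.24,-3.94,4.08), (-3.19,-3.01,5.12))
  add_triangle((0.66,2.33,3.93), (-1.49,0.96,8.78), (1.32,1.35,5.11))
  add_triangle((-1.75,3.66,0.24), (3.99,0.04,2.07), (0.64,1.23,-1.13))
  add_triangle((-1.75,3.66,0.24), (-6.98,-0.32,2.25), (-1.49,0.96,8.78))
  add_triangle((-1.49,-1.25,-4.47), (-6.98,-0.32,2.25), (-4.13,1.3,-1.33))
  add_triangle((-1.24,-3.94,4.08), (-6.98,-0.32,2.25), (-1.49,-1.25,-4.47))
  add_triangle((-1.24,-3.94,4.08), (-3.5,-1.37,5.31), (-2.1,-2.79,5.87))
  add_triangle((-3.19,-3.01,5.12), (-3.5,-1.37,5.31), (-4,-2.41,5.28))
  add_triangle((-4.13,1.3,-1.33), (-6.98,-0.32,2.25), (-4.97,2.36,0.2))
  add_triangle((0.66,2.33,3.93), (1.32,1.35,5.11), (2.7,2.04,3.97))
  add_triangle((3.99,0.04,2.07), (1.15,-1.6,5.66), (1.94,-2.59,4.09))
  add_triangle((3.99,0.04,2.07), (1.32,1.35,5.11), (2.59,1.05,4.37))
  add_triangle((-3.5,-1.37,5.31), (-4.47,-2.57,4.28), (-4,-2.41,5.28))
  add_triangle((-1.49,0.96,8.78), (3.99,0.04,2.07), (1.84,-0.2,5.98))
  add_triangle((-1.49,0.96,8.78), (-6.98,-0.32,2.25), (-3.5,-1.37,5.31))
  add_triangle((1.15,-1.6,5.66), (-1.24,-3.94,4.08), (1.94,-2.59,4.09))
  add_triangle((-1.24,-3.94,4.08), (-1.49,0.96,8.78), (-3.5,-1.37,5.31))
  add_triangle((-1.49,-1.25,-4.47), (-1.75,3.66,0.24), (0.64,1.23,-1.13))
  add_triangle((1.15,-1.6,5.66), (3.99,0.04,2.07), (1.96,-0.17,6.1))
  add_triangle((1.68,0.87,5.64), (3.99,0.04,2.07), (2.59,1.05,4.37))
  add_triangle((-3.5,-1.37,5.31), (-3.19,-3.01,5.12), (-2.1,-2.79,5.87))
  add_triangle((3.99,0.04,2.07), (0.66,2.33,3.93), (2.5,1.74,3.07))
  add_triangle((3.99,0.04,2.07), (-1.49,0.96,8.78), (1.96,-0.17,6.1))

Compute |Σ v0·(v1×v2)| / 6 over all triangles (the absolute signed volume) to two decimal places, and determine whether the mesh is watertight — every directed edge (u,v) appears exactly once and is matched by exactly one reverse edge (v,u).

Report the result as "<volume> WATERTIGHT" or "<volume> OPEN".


Per-triangle v0·(v1×v2)/6:
  t1: +2.7830
  t2: +0.5567
  t3: +7.0001
  t4: +1.1007
  t5: +1.6191
  t6: +1.7021
  t7: +0.7517
  t8: +11.8089
  t9: +2.7827
  t10: +7.1403
  t11: +5.1249
  t12: +2.6995
  t13: +3.4133
  t14: +7.5887
  t15: +3.5439
  t16: +4.0291
  t17: -0.1426
  t18: +0.7507
  t19: +7.8126
  t20: -0.6081
  t21: +6.4824
  t22: +4.2090
  t23: +0.3011
  t24: +4.3533
  t25: +7.5107
  t26: +2.4318
  t27: +4.5456
  t28: +4.5095
  t29: +36.5008
  t30: +12.2354
  t31: +27.4218
  t32: -2.8846
  t33: +0.9483
  t34: +5.5827
  t35: +2.1420
  t36: +5.4819
  t37: -0.3232
  t38: +0.8547
  t39: -4.6459
  t40: +16.6810
  t41: +5.7137
  t42: +15.1174
  t43: +4.8290
  t44: +4.8089
  t45: +1.5302
  t46: +2.4359
  t47: -1.3520
  t48: +4.5004
Σ = +243.3788 → |volume| = 243.38

Directed edges: 144 total; 6 unmatched, e.g. (1.68,0.87,5.64)→(0.84,1.66,6.83) → open.

243.38 OPEN


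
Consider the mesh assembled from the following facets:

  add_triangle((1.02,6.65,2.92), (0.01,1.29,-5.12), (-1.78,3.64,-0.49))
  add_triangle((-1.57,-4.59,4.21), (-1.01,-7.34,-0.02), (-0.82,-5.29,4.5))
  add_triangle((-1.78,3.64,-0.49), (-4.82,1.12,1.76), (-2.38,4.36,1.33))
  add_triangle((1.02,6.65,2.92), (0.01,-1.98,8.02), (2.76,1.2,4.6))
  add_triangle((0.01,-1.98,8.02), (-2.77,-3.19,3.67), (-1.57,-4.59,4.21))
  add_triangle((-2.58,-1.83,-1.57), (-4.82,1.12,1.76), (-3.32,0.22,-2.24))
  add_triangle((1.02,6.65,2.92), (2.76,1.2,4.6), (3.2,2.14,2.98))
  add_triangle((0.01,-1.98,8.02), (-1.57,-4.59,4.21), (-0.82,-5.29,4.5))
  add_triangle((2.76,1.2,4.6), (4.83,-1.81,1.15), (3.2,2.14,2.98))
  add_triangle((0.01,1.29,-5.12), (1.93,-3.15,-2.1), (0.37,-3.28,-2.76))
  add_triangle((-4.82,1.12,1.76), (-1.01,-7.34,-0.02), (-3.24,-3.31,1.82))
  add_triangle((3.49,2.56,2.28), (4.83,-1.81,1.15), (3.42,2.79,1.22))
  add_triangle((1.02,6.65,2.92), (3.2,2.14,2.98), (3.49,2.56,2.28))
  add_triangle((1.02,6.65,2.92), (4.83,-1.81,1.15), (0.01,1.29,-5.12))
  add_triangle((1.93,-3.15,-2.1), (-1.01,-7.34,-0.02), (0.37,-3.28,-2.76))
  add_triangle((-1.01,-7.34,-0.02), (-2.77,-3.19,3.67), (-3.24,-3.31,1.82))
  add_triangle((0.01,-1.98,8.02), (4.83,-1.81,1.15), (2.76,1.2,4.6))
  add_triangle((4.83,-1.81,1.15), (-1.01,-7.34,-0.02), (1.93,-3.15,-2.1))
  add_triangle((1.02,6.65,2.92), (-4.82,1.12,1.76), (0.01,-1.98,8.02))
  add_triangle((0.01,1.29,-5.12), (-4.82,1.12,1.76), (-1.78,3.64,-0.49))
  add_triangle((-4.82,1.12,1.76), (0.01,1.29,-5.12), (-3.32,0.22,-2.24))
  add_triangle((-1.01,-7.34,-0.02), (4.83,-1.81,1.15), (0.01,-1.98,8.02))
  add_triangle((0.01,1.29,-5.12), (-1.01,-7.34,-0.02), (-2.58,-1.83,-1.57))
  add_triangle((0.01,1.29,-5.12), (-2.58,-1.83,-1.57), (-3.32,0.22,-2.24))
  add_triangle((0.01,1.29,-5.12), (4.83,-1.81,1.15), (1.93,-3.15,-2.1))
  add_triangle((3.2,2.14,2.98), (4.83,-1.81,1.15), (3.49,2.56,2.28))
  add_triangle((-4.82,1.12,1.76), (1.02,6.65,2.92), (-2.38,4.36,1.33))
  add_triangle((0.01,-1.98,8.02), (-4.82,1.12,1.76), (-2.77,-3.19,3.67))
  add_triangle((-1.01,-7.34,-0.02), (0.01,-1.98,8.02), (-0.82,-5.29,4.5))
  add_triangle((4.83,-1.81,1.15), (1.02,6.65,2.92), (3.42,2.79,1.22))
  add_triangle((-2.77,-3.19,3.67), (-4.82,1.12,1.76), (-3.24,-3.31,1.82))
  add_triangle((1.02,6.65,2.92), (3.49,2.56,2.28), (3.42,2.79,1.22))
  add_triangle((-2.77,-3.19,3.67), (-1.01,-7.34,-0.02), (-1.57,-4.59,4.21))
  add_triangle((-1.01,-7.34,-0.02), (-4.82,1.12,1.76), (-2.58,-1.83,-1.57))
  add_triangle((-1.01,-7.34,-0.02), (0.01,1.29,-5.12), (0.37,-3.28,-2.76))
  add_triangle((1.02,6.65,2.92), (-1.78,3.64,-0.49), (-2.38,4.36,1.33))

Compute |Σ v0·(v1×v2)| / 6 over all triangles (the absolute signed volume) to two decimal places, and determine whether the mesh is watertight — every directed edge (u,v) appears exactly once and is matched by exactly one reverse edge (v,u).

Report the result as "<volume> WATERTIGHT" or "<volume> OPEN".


Per-triangle v0·(v1×v2)/6:
  t1: +14.3023
  t2: +4.7068
  t3: +4.6810
  t4: +23.9631
  t5: +8.3591
  t6: +5.6250
  t7: +7.1389
  t8: +4.8809
  t9: +6.6091
  t10: +5.3886
  t11: +5.1447
  t12: +3.4862
  t13: +3.3251
  t14: +31.7857
  t15: +5.8527
  t16: +7.3154
  t17: +20.6931
  t18: +16.3340
  t19: +49.6222
  t20: +12.0774
  t21: +5.8506
  t22: +49.4658
  t23: +14.2718
  t24: +5.5544
  t25: +12.6724
  t26: +3.0112
  t27: +7.5189
  t28: +20.4867
  t29: +2.4639
  t30: -6.4780
  t31: +6.7155
  t32: +3.8507
  t33: +7.8180
  t34: +14.5272
  t35: +5.7117
  t36: +5.5418
Σ = +400.2742 → |volume| = 400.27

Directed edges: 108 total, each appears once with its reverse present → watertight.

400.27 WATERTIGHT


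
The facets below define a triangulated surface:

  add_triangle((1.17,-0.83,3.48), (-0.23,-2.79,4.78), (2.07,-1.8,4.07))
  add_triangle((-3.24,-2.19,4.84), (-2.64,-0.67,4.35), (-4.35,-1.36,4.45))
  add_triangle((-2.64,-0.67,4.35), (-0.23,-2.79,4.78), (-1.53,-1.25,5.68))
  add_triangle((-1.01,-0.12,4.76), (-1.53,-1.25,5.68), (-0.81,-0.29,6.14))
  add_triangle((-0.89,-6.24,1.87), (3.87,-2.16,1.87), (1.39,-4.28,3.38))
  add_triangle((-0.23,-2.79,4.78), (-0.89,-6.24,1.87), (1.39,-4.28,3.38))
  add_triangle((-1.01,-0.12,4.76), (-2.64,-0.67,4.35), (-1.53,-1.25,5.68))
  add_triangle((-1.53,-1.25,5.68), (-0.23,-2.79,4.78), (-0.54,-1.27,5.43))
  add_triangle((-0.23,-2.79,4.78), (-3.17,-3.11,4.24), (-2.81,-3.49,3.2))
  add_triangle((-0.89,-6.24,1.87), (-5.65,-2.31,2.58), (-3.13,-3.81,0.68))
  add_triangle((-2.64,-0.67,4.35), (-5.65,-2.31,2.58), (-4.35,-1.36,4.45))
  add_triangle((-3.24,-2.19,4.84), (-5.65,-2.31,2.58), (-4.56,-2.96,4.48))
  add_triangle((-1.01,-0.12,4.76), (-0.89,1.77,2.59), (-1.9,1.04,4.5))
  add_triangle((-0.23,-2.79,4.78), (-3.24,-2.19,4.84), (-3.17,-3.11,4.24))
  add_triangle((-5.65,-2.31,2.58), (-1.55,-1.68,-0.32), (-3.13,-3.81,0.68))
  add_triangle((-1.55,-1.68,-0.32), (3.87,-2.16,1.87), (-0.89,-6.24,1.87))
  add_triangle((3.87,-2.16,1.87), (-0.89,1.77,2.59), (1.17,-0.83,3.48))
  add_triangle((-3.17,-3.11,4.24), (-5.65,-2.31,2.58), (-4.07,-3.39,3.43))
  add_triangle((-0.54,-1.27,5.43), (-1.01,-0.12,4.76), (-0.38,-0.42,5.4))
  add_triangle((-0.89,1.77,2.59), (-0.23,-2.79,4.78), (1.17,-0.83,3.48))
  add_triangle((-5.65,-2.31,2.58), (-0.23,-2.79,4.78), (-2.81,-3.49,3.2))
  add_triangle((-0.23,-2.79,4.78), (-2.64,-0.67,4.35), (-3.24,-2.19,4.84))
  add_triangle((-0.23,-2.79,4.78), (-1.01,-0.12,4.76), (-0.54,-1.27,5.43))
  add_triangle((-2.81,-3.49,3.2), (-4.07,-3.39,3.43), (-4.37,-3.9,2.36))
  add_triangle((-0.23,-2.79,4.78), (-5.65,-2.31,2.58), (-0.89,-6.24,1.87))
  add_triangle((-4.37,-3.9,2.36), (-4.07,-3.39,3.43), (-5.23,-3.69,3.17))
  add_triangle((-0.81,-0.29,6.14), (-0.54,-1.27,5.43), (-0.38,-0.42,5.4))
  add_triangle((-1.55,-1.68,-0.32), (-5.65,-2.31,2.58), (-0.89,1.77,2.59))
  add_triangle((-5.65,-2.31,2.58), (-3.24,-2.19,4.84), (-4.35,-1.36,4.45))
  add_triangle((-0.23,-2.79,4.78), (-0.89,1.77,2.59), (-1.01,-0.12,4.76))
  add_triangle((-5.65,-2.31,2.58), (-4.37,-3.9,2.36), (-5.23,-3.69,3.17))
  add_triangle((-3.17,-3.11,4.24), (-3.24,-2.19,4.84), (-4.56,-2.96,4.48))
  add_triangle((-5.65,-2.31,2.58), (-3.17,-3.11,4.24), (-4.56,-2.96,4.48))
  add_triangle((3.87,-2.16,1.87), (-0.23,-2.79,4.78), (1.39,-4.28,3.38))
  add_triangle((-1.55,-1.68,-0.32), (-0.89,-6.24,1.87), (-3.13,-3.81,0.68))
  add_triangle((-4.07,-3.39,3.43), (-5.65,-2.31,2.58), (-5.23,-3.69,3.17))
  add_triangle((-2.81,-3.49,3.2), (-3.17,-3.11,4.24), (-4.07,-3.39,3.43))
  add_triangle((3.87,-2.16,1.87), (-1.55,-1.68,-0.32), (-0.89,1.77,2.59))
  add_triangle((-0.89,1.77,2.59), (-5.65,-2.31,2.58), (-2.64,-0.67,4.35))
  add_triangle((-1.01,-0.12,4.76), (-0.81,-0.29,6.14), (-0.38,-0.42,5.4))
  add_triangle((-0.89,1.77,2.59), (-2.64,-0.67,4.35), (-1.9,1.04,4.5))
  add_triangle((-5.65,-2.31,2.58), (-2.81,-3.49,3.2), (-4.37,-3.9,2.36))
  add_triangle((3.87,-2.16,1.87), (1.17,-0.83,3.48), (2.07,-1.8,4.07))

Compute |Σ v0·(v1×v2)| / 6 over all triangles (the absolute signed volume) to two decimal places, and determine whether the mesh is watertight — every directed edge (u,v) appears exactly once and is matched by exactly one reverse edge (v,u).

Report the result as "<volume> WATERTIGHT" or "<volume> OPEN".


Per-triangle v0·(v1×v2)/6:
  t1: +1.5550
  t2: +1.5793
  t3: +2.1282
  t4: +0.4676
  t5: +6.5697
  t6: +7.8388
  t7: +1.3633
  t8: +1.4430
  t9: +2.4891
  t10: +7.6333
  t11: -0.2895
  t12: +1.5133
  t13: +1.0646
  t14: +3.0222
  t15: +1.7107
  t16: +1.9118
  t17: +2.7384
  t18: +1.8543
  t19: -0.5505
  t20: +4.2291
  t21: -5.4400
  t22: +3.2479
  t23: -0.5915
  t24: +1.1782
  t25: +22.1526
  t26: +0.8162
  t27: +0.3150
  t28: -0.0861
  t29: +3.3318
  t30: +0.4209
  t31: +1.0232
  t32: +1.2507
  t33: +1.2146
  t34: +5.9569
  t35: +1.5858
  t36: +1.0256
  t37: +0.9580
  t38: -5.3100
  t39: +5.4768
  t40: -0.0288
  t41: +0.4500
  t42: -3.0111
  t43: +0.8615
Σ = +87.0699 → |volume| = 87.07

Directed edges: 129 total; 9 unmatched, e.g. (-0.23,-2.79,4.78)→(2.07,-1.8,4.07) → open.

87.07 OPEN


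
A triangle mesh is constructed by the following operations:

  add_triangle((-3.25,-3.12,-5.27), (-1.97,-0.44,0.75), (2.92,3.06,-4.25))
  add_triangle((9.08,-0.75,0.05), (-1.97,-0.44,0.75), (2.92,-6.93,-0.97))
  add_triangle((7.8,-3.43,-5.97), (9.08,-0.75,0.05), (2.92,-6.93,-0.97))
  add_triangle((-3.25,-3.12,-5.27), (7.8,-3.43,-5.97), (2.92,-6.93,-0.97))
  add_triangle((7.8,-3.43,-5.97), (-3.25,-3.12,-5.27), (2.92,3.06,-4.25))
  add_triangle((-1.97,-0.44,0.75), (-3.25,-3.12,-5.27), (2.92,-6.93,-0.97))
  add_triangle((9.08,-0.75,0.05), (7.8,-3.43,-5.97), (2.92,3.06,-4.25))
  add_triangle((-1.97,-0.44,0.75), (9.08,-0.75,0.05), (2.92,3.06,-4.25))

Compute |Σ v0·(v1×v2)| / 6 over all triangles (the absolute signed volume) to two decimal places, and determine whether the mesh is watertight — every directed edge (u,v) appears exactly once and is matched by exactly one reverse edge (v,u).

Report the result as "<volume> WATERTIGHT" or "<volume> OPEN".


Per-triangle v0·(v1×v2)/6:
  t1: +7.6114
  t2: +8.6010
  t3: +56.7085
  t4: +64.4186
  t5: +55.7257
  t6: +16.3112
  t7: +48.0242
  t8: -0.0901
Σ = +257.3104 → |volume| = 257.31

Directed edges: 24 total, each appears once with its reverse present → watertight.

257.31 WATERTIGHT


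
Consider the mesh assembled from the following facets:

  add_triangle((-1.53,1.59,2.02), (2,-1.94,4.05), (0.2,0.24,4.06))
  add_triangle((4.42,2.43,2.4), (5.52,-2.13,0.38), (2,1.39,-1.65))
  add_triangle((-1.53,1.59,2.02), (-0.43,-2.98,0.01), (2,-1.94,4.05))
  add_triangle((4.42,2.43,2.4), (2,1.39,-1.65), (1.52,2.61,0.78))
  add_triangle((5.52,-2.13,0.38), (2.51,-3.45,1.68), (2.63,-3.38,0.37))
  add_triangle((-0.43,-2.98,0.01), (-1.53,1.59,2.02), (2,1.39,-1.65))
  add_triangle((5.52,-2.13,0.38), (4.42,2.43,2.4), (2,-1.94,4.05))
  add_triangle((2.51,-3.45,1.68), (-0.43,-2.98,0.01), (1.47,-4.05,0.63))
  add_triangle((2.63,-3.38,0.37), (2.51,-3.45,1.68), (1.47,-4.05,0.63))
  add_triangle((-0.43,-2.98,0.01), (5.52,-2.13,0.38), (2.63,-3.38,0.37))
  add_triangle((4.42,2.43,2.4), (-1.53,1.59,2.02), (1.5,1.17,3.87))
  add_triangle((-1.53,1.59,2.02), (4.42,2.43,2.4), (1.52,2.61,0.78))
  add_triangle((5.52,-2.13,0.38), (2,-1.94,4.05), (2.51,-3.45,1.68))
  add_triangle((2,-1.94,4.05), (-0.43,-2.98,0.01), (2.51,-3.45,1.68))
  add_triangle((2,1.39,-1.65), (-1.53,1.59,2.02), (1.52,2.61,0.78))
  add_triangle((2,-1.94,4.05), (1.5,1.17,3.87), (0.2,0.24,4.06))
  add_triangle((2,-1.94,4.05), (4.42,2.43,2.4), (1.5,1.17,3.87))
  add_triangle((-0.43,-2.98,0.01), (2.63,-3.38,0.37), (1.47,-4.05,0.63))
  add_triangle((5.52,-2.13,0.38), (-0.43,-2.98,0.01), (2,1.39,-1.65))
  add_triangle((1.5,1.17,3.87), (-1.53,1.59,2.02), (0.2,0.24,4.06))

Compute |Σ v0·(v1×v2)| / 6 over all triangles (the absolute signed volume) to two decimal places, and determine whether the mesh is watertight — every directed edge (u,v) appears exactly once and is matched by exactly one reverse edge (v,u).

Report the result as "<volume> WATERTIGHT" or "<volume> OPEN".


83.17 WATERTIGHT

Per-triangle v0·(v1×v2)/6:
  t1: +0.6114
  t2: +10.9696
  t3: +5.8268
  t4: +3.5665
  t5: +2.8483
  t6: -0.3723
  t7: +17.1377
  t8: +0.7815
  t9: +1.2152
  t10: +0.4607
  t11: +4.7470
  t12: +3.8074
  t13: +7.3117
  t14: +4.1512
  t15: +1.4066
  t16: +3.0777
  t17: +7.5958
  t18: +0.5885
  t19: +5.0952
  t20: +2.3408
Σ = +83.1673 → |volume| = 83.17

Directed edges: 60 total, each appears once with its reverse present → watertight.


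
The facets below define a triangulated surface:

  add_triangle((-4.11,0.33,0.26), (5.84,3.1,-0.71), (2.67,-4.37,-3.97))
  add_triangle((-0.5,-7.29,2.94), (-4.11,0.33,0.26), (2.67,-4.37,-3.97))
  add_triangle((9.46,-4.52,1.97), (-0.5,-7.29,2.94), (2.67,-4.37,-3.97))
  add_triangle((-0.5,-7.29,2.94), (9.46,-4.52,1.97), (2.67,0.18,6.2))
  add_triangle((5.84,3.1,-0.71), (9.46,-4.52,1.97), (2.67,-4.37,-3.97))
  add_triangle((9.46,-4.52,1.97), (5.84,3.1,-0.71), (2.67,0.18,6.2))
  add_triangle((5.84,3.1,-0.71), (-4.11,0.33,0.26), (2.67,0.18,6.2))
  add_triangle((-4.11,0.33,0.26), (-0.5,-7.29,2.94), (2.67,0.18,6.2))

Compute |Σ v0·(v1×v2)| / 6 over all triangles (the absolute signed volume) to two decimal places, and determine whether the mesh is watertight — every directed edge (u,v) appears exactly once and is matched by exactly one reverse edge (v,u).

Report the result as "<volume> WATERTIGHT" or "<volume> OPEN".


Per-triangle v0·(v1×v2)/6:
  t1: +10.2620
  t2: +27.3648
  t3: +68.5775
  t4: +73.9842
  t5: +51.4307
  t6: +56.8373
  t7: +15.6621
  t8: +32.7649
Σ = +336.8835 → |volume| = 336.88

Directed edges: 24 total, each appears once with its reverse present → watertight.

336.88 WATERTIGHT


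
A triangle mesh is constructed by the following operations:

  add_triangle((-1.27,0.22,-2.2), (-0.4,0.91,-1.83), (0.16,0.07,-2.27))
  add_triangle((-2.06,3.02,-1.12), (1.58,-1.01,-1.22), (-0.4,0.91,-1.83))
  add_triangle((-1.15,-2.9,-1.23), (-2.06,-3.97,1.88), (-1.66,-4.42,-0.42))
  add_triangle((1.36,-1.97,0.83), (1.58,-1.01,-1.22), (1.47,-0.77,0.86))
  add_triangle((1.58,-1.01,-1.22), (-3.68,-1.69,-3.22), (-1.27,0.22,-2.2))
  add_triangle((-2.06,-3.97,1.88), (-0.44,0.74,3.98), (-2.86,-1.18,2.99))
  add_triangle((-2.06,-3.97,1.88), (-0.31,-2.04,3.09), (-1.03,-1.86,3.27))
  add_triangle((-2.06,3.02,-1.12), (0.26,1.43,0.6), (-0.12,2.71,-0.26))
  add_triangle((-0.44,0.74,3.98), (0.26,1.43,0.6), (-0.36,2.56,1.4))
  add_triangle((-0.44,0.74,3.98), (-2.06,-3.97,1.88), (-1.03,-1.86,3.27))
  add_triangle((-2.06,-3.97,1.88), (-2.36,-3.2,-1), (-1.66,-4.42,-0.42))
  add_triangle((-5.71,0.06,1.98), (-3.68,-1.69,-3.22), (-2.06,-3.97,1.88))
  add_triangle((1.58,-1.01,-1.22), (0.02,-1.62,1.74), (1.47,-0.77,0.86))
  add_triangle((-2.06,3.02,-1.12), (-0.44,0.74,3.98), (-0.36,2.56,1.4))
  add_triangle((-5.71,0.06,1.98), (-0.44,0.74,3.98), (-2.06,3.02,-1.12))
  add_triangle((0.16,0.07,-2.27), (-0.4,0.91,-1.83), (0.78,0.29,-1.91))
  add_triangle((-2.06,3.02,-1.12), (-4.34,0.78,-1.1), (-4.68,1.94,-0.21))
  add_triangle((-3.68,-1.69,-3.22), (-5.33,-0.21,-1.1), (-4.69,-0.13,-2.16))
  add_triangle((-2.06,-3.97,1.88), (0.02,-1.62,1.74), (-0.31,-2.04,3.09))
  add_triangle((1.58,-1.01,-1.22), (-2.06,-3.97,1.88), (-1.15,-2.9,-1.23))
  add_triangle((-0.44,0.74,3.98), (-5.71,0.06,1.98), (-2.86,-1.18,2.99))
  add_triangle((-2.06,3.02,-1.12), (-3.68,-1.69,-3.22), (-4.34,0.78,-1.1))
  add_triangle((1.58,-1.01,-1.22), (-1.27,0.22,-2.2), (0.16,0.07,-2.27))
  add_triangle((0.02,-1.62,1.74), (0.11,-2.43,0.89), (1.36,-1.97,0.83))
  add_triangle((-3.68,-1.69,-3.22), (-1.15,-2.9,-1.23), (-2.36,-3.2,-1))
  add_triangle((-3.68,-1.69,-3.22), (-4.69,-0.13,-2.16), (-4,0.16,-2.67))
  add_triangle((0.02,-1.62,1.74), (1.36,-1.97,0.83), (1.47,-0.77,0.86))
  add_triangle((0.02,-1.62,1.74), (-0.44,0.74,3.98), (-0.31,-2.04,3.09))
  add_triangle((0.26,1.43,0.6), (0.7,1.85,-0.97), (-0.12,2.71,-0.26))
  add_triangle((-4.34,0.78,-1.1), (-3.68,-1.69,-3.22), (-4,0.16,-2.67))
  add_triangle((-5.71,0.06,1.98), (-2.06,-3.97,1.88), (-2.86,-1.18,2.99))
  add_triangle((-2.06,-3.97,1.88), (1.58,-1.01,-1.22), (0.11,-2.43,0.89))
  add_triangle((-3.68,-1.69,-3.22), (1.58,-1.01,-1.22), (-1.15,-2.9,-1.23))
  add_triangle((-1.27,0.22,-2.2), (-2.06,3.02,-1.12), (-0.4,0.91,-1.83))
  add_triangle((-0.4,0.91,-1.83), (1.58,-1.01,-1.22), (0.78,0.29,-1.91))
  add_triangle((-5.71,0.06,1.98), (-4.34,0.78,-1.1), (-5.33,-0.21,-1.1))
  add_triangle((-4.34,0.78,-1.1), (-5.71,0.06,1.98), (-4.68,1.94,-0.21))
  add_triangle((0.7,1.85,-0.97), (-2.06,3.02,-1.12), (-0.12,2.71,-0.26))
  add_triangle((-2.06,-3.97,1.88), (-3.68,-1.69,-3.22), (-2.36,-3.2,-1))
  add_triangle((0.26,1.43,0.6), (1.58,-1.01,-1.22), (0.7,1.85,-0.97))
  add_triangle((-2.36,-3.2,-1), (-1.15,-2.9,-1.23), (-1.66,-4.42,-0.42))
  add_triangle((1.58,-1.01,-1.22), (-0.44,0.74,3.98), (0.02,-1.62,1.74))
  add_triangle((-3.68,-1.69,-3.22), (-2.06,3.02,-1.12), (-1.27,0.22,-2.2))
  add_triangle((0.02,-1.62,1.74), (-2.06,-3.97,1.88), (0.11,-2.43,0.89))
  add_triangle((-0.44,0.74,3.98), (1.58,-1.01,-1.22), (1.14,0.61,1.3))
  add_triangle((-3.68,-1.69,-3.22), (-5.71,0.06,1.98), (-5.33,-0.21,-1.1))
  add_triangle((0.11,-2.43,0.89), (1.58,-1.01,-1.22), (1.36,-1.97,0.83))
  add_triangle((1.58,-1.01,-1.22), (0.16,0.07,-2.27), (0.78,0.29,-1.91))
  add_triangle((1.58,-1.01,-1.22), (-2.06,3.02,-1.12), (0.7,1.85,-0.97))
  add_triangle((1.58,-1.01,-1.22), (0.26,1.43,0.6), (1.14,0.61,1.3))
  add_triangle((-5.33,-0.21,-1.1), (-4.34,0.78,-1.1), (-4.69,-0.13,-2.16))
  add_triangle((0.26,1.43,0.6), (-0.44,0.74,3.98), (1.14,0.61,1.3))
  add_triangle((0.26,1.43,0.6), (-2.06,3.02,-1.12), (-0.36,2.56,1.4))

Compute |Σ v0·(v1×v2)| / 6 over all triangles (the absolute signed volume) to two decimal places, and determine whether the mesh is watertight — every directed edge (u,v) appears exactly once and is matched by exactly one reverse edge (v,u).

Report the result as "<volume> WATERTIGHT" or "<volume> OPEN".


110.48 OPEN

Per-triangle v0·(v1×v2)/6:
  t1: +0.4297
  t2: +0.4922
  t3: -0.5013
  t4: +0.6622
  t5: +2.4411
  t6: +5.1149
  t7: +1.2745
  t8: +0.5201
  t9: +0.6773
  t10: +1.1167
  t11: +2.2176
  t12: +18.9970
  t13: -0.9228
  t14: +2.8919
  t15: +12.2050
  t16: +0.2547
  t17: +2.3462
  t18: +1.7559
  t19: +0.7276
  t20: +3.2256
  t21: +5.8060
  t22: +5.4009
  t23: +0.4788
  t24: +0.5925
  t25: +1.8397
  t26: +1.3504
  t27: +0.5190
  t28: +0.3276
  t29: +0.3761
  t30: -1.8922
  t31: +6.2485
  t32: +1.1775
  t33: +3.5478
  t34: +1.0767
  t35: -0.2188
  t36: +2.7200
  t37: +3.4064
  t38: +0.9827
  t39: +2.8044
  t40: +0.6650
  t41: +0.7831
  t42: +1.7527
  t43: +2.9846
  t44: +1.0309
  t45: +1.0199
  t46: +3.7120
  t47: +0.8857
  t48: +0.3864
  t49: +1.4473
  t50: +0.6341
  t51: +0.9971
  t52: +1.0430
  t53: +0.6723
Σ = +110.4844 → |volume| = 110.48

Directed edges: 159 total; 9 unmatched, e.g. (-0.31,-2.04,3.09)→(-1.03,-1.86,3.27) → open.


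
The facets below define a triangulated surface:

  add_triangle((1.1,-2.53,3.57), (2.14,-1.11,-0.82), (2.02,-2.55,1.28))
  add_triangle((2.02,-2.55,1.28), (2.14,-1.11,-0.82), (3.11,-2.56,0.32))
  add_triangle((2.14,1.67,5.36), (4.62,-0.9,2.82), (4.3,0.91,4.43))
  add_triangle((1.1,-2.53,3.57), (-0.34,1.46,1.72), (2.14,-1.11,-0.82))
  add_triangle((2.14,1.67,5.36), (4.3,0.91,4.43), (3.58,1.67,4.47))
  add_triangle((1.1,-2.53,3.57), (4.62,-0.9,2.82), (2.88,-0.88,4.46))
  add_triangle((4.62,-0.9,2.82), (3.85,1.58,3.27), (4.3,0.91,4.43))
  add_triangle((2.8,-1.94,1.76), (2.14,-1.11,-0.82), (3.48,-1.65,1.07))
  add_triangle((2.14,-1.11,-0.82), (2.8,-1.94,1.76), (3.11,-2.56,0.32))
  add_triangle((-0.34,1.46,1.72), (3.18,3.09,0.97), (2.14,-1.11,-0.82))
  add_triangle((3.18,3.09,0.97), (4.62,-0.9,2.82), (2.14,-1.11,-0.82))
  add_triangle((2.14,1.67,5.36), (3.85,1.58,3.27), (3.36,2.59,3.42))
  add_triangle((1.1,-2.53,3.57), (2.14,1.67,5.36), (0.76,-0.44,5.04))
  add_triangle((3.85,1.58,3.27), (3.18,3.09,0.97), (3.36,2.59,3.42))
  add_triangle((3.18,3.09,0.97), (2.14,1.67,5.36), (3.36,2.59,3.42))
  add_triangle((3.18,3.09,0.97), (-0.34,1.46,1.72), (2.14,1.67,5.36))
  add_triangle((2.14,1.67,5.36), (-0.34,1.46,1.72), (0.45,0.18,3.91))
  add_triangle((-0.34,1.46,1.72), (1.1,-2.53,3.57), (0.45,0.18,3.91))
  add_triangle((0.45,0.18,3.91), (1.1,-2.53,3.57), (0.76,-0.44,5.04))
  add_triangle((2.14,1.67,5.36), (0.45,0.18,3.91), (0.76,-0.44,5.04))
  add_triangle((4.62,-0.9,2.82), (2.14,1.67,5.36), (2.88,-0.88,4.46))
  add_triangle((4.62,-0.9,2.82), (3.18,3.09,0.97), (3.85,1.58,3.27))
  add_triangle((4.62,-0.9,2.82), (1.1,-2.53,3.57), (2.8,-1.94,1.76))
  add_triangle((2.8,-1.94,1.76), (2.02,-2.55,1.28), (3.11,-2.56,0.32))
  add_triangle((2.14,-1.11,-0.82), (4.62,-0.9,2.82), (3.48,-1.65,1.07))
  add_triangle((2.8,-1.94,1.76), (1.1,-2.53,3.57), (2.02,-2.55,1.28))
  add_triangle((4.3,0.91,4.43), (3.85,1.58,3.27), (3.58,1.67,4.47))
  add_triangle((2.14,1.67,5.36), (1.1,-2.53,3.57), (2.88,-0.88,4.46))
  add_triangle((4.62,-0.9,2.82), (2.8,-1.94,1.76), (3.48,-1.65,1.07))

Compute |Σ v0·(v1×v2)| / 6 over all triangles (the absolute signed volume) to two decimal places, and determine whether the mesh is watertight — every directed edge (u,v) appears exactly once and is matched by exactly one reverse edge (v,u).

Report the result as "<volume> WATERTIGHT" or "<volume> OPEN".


Per-triangle v0·(v1×v2)/6:
  t1: -0.7032
  t2: +0.1163
  t3: +2.5542
  t4: -2.9384
  t5: +1.3812
  t6: +4.1062
  t7: +2.0009
  t8: +0.5747
  t9: +0.6938
  t10: -1.6853
  t11: +6.5914
  t12: +2.4652
  t13: +3.4903
  t14: +1.9936
  t15: +1.1640
  t16: +4.8624
  t17: +1.8695
  t18: +0.3244
  t19: +0.0142
  t20: +0.8339
  t21: +5.3376
  t22: +4.3699
  t23: +3.0217
  t24: +0.8796
  t25: +1.0289
  t26: +1.5369
  t27: +0.8841
  t28: +4.2366
  t29: +1.1701
Σ = +52.1748 → |volume| = 52.17

Directed edges: 87 total; 3 unmatched, e.g. (3.58,1.67,4.47)→(2.14,1.67,5.36) → open.

52.17 OPEN


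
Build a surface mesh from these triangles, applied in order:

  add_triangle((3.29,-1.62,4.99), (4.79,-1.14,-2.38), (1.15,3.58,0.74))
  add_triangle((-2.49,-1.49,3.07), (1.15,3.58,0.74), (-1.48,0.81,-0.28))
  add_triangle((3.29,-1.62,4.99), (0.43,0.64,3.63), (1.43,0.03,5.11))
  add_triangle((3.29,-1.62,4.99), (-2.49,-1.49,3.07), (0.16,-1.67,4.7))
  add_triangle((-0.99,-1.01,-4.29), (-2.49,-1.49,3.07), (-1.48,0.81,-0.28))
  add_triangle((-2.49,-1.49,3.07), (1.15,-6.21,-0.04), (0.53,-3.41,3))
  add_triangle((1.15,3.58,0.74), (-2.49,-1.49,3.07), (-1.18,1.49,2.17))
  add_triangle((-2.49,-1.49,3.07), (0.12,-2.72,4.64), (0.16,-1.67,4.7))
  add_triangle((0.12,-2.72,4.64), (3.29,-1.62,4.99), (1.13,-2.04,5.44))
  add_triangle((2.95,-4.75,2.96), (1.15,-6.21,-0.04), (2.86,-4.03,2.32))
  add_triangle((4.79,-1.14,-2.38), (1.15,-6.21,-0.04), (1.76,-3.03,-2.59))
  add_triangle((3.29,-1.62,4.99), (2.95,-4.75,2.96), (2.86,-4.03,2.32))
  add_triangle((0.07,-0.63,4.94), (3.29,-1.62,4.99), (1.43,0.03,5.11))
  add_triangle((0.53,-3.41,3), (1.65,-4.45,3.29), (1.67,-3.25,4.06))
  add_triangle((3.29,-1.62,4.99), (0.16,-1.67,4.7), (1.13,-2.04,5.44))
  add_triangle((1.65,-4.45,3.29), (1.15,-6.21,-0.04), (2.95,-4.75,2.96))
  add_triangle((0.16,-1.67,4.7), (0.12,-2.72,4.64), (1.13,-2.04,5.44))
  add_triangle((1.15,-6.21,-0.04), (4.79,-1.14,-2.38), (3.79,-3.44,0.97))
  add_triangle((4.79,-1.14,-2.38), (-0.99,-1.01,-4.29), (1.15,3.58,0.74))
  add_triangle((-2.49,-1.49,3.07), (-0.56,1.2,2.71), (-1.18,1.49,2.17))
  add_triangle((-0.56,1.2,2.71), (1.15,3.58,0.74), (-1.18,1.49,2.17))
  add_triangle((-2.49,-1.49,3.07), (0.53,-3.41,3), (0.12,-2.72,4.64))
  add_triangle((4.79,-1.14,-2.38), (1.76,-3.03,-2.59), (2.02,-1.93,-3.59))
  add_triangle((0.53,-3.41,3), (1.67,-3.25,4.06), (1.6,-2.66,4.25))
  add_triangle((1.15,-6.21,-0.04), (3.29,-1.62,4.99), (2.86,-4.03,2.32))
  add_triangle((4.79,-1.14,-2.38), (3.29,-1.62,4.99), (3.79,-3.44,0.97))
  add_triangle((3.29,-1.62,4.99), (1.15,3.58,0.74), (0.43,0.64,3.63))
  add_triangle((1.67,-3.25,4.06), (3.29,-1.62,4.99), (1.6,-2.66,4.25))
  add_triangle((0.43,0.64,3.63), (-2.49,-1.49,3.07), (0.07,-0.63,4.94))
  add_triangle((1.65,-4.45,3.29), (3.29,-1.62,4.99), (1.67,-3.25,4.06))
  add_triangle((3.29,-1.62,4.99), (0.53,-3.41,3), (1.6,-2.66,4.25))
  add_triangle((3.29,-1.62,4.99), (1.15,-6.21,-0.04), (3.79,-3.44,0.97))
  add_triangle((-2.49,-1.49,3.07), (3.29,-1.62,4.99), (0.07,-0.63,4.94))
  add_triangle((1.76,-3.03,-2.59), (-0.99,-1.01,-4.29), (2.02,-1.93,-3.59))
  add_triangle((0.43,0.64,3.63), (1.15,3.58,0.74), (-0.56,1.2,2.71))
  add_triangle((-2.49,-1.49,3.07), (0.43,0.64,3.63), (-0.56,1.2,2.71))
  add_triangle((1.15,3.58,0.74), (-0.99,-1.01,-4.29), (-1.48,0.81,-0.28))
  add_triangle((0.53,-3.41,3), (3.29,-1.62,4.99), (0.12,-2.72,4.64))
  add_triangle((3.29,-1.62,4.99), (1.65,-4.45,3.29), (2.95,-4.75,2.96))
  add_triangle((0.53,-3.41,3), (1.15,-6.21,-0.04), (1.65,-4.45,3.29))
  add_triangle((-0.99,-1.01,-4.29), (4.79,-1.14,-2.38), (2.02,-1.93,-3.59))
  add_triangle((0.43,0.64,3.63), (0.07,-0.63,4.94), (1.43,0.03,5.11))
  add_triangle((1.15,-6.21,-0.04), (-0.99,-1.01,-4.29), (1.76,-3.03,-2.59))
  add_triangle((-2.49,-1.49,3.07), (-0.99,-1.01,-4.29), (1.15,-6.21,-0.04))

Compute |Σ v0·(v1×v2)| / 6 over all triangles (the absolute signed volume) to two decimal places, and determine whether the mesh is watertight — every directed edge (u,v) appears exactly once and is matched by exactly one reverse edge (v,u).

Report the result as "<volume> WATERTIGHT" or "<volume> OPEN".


187.14 WATERTIGHT

Per-triangle v0·(v1×v2)/6:
  t1: +21.2574
  t2: +4.0444
  t3: +0.1749
  t4: -0.6646
  t5: +4.2425
  t6: +8.3276
  t7: -1.1084
  t8: +2.1654
  t9: +1.8101
  t10: +1.5155
  t11: +9.2378
  t12: +1.4714
  t13: +2.9063
  t14: +1.0678
  t15: +0.3749
  t16: +4.5549
  t17: +0.7961
  t18: +12.4447
  t19: +13.4076
  t20: +1.3850
  t21: +1.3861
  t22: +3.1730
  t23: +3.4065
  t24: +0.4546
  t25: -3.6794
  t26: +11.5163
  t27: +7.2392
  t28: +0.8594
  t29: +1.9583
  t30: +1.9977
  t31: -0.8938
  t32: +13.2476
  t33: +4.9633
  t34: +3.1005
  t35: +2.3028
  t36: +2.3296
  t37: +4.0599
  t38: +4.4934
  t39: +4.4441
  t40: +2.9318
  t41: +2.9607
  t42: +1.0203
  t43: +8.4466
  t44: +16.0142
Σ = +187.1439 → |volume| = 187.14

Directed edges: 132 total, each appears once with its reverse present → watertight.
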